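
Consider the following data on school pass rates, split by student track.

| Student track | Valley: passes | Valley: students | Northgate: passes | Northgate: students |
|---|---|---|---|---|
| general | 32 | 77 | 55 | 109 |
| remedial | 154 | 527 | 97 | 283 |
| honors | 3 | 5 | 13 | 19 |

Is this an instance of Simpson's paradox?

General: Valley 32/77 = 41.6%, Northgate 55/109 = 50.5% → Northgate
Remedial: Valley 154/527 = 29.2%, Northgate 97/283 = 34.3% → Northgate
Honors: Valley 3/5 = 60.0%, Northgate 13/19 = 68.4% → Northgate
Overall: Valley 189/609 = 31.0%, Northgate 165/411 = 40.1% → Northgate
Northgate wins overall and in every student group — no reversal.

No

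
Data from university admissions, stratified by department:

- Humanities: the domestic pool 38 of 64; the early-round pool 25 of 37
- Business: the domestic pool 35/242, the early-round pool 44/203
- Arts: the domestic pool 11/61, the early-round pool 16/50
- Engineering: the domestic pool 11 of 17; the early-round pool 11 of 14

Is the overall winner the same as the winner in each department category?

Humanities: the domestic pool 38/64 = 59.4%, the early-round pool 25/37 = 67.6% → the early-round pool
Business: the domestic pool 35/242 = 14.5%, the early-round pool 44/203 = 21.7% → the early-round pool
Arts: the domestic pool 11/61 = 18.0%, the early-round pool 16/50 = 32.0% → the early-round pool
Engineering: the domestic pool 11/17 = 64.7%, the early-round pool 11/14 = 78.6% → the early-round pool
Overall: the domestic pool 95/384 = 24.7%, the early-round pool 96/304 = 31.6% → the early-round pool
The early-round pool wins overall and in every department group — no reversal.

Yes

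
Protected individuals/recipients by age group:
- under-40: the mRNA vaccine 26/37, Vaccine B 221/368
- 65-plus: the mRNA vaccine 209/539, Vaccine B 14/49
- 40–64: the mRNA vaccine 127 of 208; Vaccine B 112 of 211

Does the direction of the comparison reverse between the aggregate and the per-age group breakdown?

Under-40: the mRNA vaccine 26/37 = 70.3%, Vaccine B 221/368 = 60.1% → the mRNA vaccine
65-plus: the mRNA vaccine 209/539 = 38.8%, Vaccine B 14/49 = 28.6% → the mRNA vaccine
40–64: the mRNA vaccine 127/208 = 61.1%, Vaccine B 112/211 = 53.1% → the mRNA vaccine
Overall: the mRNA vaccine 362/784 = 46.2%, Vaccine B 347/628 = 55.3% → Vaccine B
The mRNA vaccine wins each age group but Vaccine B wins overall — the comparison reverses. The mRNA vaccine's recipients skew toward 65-plus, which has a lower base rate.

Yes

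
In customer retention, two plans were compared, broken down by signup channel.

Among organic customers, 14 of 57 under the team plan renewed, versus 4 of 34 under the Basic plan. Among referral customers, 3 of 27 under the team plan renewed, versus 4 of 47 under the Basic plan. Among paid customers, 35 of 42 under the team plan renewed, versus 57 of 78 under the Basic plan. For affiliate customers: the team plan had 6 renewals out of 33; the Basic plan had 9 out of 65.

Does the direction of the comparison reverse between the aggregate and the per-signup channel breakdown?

Organic: the team plan 14/57 = 24.6%, the Basic plan 4/34 = 11.8% → the team plan
Referral: the team plan 3/27 = 11.1%, the Basic plan 4/47 = 8.5% → the team plan
Paid: the team plan 35/42 = 83.3%, the Basic plan 57/78 = 73.1% → the team plan
Affiliate: the team plan 6/33 = 18.2%, the Basic plan 9/65 = 13.8% → the team plan
Overall: the team plan 58/159 = 36.5%, the Basic plan 74/224 = 33.0% → the team plan
The team plan wins overall and in every signup group — no reversal.

No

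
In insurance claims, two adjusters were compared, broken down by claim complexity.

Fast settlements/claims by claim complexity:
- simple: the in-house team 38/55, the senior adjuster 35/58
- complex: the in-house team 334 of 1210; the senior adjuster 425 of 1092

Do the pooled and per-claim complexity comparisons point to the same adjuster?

No

Simple: the in-house team 38/55 = 69.1%, the senior adjuster 35/58 = 60.3% → the in-house team
Complex: the in-house team 334/1210 = 27.6%, the senior adjuster 425/1092 = 38.9% → the senior adjuster
Overall: the in-house team 372/1265 = 29.4%, the senior adjuster 460/1150 = 40.0% → the senior adjuster
Neither sweeps: the in-house team wins 1 of 2 groups, the senior adjuster wins 1. The senior adjuster wins overall but not every group — no Simpson reversal.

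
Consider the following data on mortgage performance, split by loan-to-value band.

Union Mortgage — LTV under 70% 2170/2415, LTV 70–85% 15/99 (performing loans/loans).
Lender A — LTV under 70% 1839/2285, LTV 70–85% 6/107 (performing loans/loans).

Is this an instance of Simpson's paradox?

No

LTV under 70%: Union Mortgage 2170/2415 = 89.9%, Lender A 1839/2285 = 80.5% → Union Mortgage
LTV 70–85%: Union Mortgage 15/99 = 15.2%, Lender A 6/107 = 5.6% → Union Mortgage
Overall: Union Mortgage 2185/2514 = 86.9%, Lender A 1845/2392 = 77.1% → Union Mortgage
Union Mortgage wins overall and in every loan-to-value group — no reversal.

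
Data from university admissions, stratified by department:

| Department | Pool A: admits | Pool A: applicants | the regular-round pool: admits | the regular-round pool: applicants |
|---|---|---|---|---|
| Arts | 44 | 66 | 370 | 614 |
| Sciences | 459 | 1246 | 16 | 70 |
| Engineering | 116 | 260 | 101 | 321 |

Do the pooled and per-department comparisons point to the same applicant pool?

Arts: Pool A 44/66 = 66.7%, the regular-round pool 370/614 = 60.3% → Pool A
Sciences: Pool A 459/1246 = 36.8%, the regular-round pool 16/70 = 22.9% → Pool A
Engineering: Pool A 116/260 = 44.6%, the regular-round pool 101/321 = 31.5% → Pool A
Overall: Pool A 619/1572 = 39.4%, the regular-round pool 487/1005 = 48.5% → the regular-round pool
Pool A wins each department group but the regular-round pool wins overall — the comparison reverses. Pool A's applicants skew toward Sciences, which has a lower base rate.

No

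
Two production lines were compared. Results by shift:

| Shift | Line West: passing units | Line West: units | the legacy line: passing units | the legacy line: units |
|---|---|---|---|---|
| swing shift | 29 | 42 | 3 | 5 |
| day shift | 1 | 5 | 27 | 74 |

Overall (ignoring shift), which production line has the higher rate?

Swing shift: Line West 29/42 = 69.0%, the legacy line 3/5 = 60.0% → Line West
Day shift: Line West 1/5 = 20.0%, the legacy line 27/74 = 36.5% → the legacy line
Overall: Line West 30/47 = 63.8%, the legacy line 30/79 = 38.0% → Line West
(Neither sweeps every shift group, but Line West has the higher pooled rate.)

Line West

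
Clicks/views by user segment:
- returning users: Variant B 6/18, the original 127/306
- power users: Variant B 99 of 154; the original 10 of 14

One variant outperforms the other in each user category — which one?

Returning users: Variant B 6/18 = 33.3%, the original 127/306 = 41.5% → the original
Power users: Variant B 99/154 = 64.3%, the original 10/14 = 71.4% → the original
The original has the higher rate in both groups.

the original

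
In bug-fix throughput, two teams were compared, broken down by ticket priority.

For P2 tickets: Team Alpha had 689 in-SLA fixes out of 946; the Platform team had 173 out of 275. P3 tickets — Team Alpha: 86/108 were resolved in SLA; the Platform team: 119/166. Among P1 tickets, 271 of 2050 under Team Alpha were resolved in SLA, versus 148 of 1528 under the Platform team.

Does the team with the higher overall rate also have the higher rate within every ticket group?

Yes

P2: Team Alpha 689/946 = 72.8%, the Platform team 173/275 = 62.9% → Team Alpha
P3: Team Alpha 86/108 = 79.6%, the Platform team 119/166 = 71.7% → Team Alpha
P1: Team Alpha 271/2050 = 13.2%, the Platform team 148/1528 = 9.7% → Team Alpha
Overall: Team Alpha 1046/3104 = 33.7%, the Platform team 440/1969 = 22.3% → Team Alpha
Team Alpha wins overall and in every ticket group — no reversal.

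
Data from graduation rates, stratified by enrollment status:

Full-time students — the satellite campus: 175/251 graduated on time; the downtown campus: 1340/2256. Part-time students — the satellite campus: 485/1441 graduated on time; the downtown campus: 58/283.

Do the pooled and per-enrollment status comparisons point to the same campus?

Full-time: the satellite campus 175/251 = 69.7%, the downtown campus 1340/2256 = 59.4% → the satellite campus
Part-time: the satellite campus 485/1441 = 33.7%, the downtown campus 58/283 = 20.5% → the satellite campus
Overall: the satellite campus 660/1692 = 39.0%, the downtown campus 1398/2539 = 55.1% → the downtown campus
The satellite campus wins each enrollment group but the downtown campus wins overall — the comparison reverses. The satellite campus's students skew toward part-time, which has a lower base rate.

No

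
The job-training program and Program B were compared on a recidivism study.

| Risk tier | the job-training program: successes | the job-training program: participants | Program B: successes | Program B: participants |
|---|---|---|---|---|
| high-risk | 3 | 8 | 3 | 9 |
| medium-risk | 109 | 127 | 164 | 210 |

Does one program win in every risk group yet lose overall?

No

High-risk: the job-training program 3/8 = 37.5%, Program B 3/9 = 33.3% → the job-training program
Medium-risk: the job-training program 109/127 = 85.8%, Program B 164/210 = 78.1% → the job-training program
Overall: the job-training program 112/135 = 83.0%, Program B 167/219 = 76.3% → the job-training program
The job-training program wins overall and in every risk group — no reversal.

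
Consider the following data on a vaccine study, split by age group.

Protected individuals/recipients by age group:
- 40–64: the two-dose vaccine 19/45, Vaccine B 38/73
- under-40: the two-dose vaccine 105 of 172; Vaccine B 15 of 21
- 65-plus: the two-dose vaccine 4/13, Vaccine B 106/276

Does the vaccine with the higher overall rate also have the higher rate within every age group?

No

40–64: the two-dose vaccine 19/45 = 42.2%, Vaccine B 38/73 = 52.1% → Vaccine B
Under-40: the two-dose vaccine 105/172 = 61.0%, Vaccine B 15/21 = 71.4% → Vaccine B
65-plus: the two-dose vaccine 4/13 = 30.8%, Vaccine B 106/276 = 38.4% → Vaccine B
Overall: the two-dose vaccine 128/230 = 55.7%, Vaccine B 159/370 = 43.0% → the two-dose vaccine
Vaccine B wins each age group but the two-dose vaccine wins overall — the comparison reverses. Vaccine B's recipients skew toward 65-plus, which has a lower base rate.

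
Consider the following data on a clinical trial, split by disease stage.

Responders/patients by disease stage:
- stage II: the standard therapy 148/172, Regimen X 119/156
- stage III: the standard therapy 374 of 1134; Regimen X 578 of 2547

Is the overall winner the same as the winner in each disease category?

Stage II: the standard therapy 148/172 = 86.0%, Regimen X 119/156 = 76.3% → the standard therapy
Stage III: the standard therapy 374/1134 = 33.0%, Regimen X 578/2547 = 22.7% → the standard therapy
Overall: the standard therapy 522/1306 = 40.0%, Regimen X 697/2703 = 25.8% → the standard therapy
The standard therapy wins overall and in every disease group — no reversal.

Yes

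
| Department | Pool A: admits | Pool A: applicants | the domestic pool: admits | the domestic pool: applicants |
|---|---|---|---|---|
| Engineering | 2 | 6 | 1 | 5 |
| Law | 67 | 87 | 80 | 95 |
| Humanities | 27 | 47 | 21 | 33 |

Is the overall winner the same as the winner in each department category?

No

Engineering: Pool A 2/6 = 33.3%, the domestic pool 1/5 = 20.0% → Pool A
Law: Pool A 67/87 = 77.0%, the domestic pool 80/95 = 84.2% → the domestic pool
Humanities: Pool A 27/47 = 57.4%, the domestic pool 21/33 = 63.6% → the domestic pool
Overall: Pool A 96/140 = 68.6%, the domestic pool 102/133 = 76.7% → the domestic pool
Neither sweeps: Pool A wins 1 of 3 groups, the domestic pool wins 2. The domestic pool wins overall but not every group — no Simpson reversal.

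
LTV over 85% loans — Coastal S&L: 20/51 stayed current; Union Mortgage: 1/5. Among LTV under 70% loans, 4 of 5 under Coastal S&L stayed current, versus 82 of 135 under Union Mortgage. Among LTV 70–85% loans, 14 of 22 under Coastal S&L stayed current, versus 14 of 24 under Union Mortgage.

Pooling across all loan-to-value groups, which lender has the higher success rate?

Union Mortgage

LTV over 85%: Coastal S&L 20/51 = 39.2%, Union Mortgage 1/5 = 20.0% → Coastal S&L
LTV under 70%: Coastal S&L 4/5 = 80.0%, Union Mortgage 82/135 = 60.7% → Coastal S&L
LTV 70–85%: Coastal S&L 14/22 = 63.6%, Union Mortgage 14/24 = 58.3% → Coastal S&L
Overall: Coastal S&L 38/78 = 48.7%, Union Mortgage 97/164 = 59.1% → Union Mortgage
(Coastal S&L wins every loan-to-value group but Union Mortgage wins overall — Coastal S&L's loans skew toward the low-rate LTV over 85% group.)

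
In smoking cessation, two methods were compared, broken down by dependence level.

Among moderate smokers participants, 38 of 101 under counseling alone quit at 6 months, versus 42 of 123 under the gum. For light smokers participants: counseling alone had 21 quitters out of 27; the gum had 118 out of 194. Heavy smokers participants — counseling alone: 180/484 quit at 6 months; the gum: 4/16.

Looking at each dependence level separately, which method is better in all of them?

counseling alone

Moderate smokers: counseling alone 38/101 = 37.6%, the gum 42/123 = 34.1% → counseling alone
Light smokers: counseling alone 21/27 = 77.8%, the gum 118/194 = 60.8% → counseling alone
Heavy smokers: counseling alone 180/484 = 37.2%, the gum 4/16 = 25.0% → counseling alone
Counseling alone has the higher rate in all 3 groups.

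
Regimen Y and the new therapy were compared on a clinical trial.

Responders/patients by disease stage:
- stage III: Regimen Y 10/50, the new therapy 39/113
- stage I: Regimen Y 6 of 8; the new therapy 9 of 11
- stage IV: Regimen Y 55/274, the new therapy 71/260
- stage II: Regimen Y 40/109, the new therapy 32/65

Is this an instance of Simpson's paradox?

Stage III: Regimen Y 10/50 = 20.0%, the new therapy 39/113 = 34.5% → the new therapy
Stage I: Regimen Y 6/8 = 75.0%, the new therapy 9/11 = 81.8% → the new therapy
Stage IV: Regimen Y 55/274 = 20.1%, the new therapy 71/260 = 27.3% → the new therapy
Stage II: Regimen Y 40/109 = 36.7%, the new therapy 32/65 = 49.2% → the new therapy
Overall: Regimen Y 111/441 = 25.2%, the new therapy 151/449 = 33.6% → the new therapy
The new therapy wins overall and in every disease group — no reversal.

No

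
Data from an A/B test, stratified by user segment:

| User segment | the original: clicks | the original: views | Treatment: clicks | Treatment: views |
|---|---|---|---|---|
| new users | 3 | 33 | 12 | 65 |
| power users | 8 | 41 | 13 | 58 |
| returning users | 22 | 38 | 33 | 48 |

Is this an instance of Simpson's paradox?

No

New users: the original 3/33 = 9.1%, Treatment 12/65 = 18.5% → Treatment
Power users: the original 8/41 = 19.5%, Treatment 13/58 = 22.4% → Treatment
Returning users: the original 22/38 = 57.9%, Treatment 33/48 = 68.8% → Treatment
Overall: the original 33/112 = 29.5%, Treatment 58/171 = 33.9% → Treatment
Treatment wins overall and in every user group — no reversal.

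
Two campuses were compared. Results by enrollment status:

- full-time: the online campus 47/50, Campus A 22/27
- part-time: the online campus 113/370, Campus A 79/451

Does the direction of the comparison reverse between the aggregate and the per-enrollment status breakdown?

No

Full-time: the online campus 47/50 = 94.0%, Campus A 22/27 = 81.5% → the online campus
Part-time: the online campus 113/370 = 30.5%, Campus A 79/451 = 17.5% → the online campus
Overall: the online campus 160/420 = 38.1%, Campus A 101/478 = 21.1% → the online campus
The online campus wins overall and in every enrollment group — no reversal.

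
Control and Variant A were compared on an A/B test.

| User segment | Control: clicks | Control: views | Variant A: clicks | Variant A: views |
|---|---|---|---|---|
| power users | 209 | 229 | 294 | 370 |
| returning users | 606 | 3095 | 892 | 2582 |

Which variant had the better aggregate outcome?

Variant A

Power users: Control 209/229 = 91.3%, Variant A 294/370 = 79.5% → Control
Returning users: Control 606/3095 = 19.6%, Variant A 892/2582 = 34.5% → Variant A
Overall: Control 815/3324 = 24.5%, Variant A 1186/2952 = 40.2% → Variant A
(Neither sweeps every user group, but Variant A has the higher pooled rate.)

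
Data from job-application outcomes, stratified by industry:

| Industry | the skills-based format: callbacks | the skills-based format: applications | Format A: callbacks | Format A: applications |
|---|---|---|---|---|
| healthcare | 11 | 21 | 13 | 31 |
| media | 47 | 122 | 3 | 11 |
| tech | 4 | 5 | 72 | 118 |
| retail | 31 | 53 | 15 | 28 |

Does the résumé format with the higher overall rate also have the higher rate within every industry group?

Healthcare: the skills-based format 11/21 = 52.4%, Format A 13/31 = 41.9% → the skills-based format
Media: the skills-based format 47/122 = 38.5%, Format A 3/11 = 27.3% → the skills-based format
Tech: the skills-based format 4/5 = 80.0%, Format A 72/118 = 61.0% → the skills-based format
Retail: the skills-based format 31/53 = 58.5%, Format A 15/28 = 53.6% → the skills-based format
Overall: the skills-based format 93/201 = 46.3%, Format A 103/188 = 54.8% → Format A
The skills-based format wins each industry group but Format A wins overall — the comparison reverses. The skills-based format's applications skew toward media, which has a lower base rate.

No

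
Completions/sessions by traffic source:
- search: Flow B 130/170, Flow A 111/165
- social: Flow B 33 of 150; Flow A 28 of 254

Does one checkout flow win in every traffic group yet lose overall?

Search: Flow B 130/170 = 76.5%, Flow A 111/165 = 67.3% → Flow B
Social: Flow B 33/150 = 22.0%, Flow A 28/254 = 11.0% → Flow B
Overall: Flow B 163/320 = 50.9%, Flow A 139/419 = 33.2% → Flow B
Flow B wins overall and in every traffic group — no reversal.

No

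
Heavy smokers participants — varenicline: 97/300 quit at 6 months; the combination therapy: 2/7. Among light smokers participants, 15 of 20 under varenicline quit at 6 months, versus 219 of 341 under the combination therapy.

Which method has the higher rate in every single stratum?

varenicline

Heavy smokers: varenicline 97/300 = 32.3%, the combination therapy 2/7 = 28.6% → varenicline
Light smokers: varenicline 15/20 = 75.0%, the combination therapy 219/341 = 64.2% → varenicline
Varenicline has the higher rate in both groups.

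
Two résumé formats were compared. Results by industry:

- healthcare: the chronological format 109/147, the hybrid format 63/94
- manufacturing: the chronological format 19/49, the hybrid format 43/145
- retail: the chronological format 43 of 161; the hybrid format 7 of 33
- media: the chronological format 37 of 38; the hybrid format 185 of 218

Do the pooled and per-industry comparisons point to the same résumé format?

No

Healthcare: the chronological format 109/147 = 74.1%, the hybrid format 63/94 = 67.0% → the chronological format
Manufacturing: the chronological format 19/49 = 38.8%, the hybrid format 43/145 = 29.7% → the chronological format
Retail: the chronological format 43/161 = 26.7%, the hybrid format 7/33 = 21.2% → the chronological format
Media: the chronological format 37/38 = 97.4%, the hybrid format 185/218 = 84.9% → the chronological format
Overall: the chronological format 208/395 = 52.7%, the hybrid format 298/490 = 60.8% → the hybrid format
The chronological format wins each industry group but the hybrid format wins overall — the comparison reverses. The chronological format's applications skew toward retail, which has a lower base rate.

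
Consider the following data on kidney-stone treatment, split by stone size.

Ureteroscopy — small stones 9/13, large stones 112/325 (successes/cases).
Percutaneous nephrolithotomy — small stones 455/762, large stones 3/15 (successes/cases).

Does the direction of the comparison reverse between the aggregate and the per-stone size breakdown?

Yes

Small stones: ureteroscopy 9/13 = 69.2%, percutaneous nephrolithotomy 455/762 = 59.7% → ureteroscopy
Large stones: ureteroscopy 112/325 = 34.5%, percutaneous nephrolithotomy 3/15 = 20.0% → ureteroscopy
Overall: ureteroscopy 121/338 = 35.8%, percutaneous nephrolithotomy 458/777 = 58.9% → percutaneous nephrolithotomy
Ureteroscopy wins each stone group but percutaneous nephrolithotomy wins overall — the comparison reverses. Ureteroscopy's cases skew toward large stones, which has a lower base rate.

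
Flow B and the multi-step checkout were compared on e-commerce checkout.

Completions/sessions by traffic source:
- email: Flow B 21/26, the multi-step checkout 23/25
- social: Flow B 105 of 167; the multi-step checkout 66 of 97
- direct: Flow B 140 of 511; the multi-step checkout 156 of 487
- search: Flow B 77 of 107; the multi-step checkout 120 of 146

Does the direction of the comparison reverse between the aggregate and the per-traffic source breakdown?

Email: Flow B 21/26 = 80.8%, the multi-step checkout 23/25 = 92.0% → the multi-step checkout
Social: Flow B 105/167 = 62.9%, the multi-step checkout 66/97 = 68.0% → the multi-step checkout
Direct: Flow B 140/511 = 27.4%, the multi-step checkout 156/487 = 32.0% → the multi-step checkout
Search: Flow B 77/107 = 72.0%, the multi-step checkout 120/146 = 82.2% → the multi-step checkout
Overall: Flow B 343/811 = 42.3%, the multi-step checkout 365/755 = 48.3% → the multi-step checkout
The multi-step checkout wins overall and in every traffic group — no reversal.

No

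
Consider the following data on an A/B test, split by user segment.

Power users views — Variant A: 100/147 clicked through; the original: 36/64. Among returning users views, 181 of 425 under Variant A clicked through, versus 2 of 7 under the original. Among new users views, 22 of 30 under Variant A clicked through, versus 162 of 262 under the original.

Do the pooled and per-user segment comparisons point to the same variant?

Power users: Variant A 100/147 = 68.0%, the original 36/64 = 56.2% → Variant A
Returning users: Variant A 181/425 = 42.6%, the original 2/7 = 28.6% → Variant A
New users: Variant A 22/30 = 73.3%, the original 162/262 = 61.8% → Variant A
Overall: Variant A 303/602 = 50.3%, the original 200/333 = 60.1% → the original
Variant A wins each user group but the original wins overall — the comparison reverses. Variant A's views skew toward returning users, which has a lower base rate.

No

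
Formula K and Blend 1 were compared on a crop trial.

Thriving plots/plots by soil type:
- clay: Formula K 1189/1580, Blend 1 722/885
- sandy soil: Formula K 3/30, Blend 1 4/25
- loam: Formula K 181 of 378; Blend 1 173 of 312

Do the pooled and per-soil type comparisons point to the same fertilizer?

Clay: Formula K 1189/1580 = 75.3%, Blend 1 722/885 = 81.6% → Blend 1
Sandy soil: Formula K 3/30 = 10.0%, Blend 1 4/25 = 16.0% → Blend 1
Loam: Formula K 181/378 = 47.9%, Blend 1 173/312 = 55.4% → Blend 1
Overall: Formula K 1373/1988 = 69.1%, Blend 1 899/1222 = 73.6% → Blend 1
Blend 1 wins overall and in every soil group — no reversal.

Yes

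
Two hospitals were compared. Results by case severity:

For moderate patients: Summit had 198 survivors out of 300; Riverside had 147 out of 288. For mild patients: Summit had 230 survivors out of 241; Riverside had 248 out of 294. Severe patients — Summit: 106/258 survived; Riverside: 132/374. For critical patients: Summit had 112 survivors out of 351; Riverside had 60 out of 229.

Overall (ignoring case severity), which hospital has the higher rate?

Moderate: Summit 198/300 = 66.0%, Riverside 147/288 = 51.0% → Summit
Mild: Summit 230/241 = 95.4%, Riverside 248/294 = 84.4% → Summit
Severe: Summit 106/258 = 41.1%, Riverside 132/374 = 35.3% → Summit
Critical: Summit 112/351 = 31.9%, Riverside 60/229 = 26.2% → Summit
Overall: Summit 646/1150 = 56.2%, Riverside 587/1185 = 49.5% → Summit

Summit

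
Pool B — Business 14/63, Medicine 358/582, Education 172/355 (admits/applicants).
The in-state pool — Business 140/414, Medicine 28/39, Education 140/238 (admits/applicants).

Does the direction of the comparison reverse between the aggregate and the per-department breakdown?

Business: Pool B 14/63 = 22.2%, the in-state pool 140/414 = 33.8% → the in-state pool
Medicine: Pool B 358/582 = 61.5%, the in-state pool 28/39 = 71.8% → the in-state pool
Education: Pool B 172/355 = 48.5%, the in-state pool 140/238 = 58.8% → the in-state pool
Overall: Pool B 544/1000 = 54.4%, the in-state pool 308/691 = 44.6% → Pool B
The in-state pool wins each department group but Pool B wins overall — the comparison reverses. The in-state pool's applicants skew toward Business, which has a lower base rate.

Yes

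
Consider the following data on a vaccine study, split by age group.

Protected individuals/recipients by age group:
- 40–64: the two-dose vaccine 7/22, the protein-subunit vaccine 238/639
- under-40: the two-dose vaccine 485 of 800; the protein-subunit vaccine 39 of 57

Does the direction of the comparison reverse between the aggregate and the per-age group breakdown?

40–64: the two-dose vaccine 7/22 = 31.8%, the protein-subunit vaccine 238/639 = 37.2% → the protein-subunit vaccine
Under-40: the two-dose vaccine 485/800 = 60.6%, the protein-subunit vaccine 39/57 = 68.4% → the protein-subunit vaccine
Overall: the two-dose vaccine 492/822 = 59.9%, the protein-subunit vaccine 277/696 = 39.8% → the two-dose vaccine
The protein-subunit vaccine wins each age group but the two-dose vaccine wins overall — the comparison reverses. The protein-subunit vaccine's recipients skew toward 40–64, which has a lower base rate.

Yes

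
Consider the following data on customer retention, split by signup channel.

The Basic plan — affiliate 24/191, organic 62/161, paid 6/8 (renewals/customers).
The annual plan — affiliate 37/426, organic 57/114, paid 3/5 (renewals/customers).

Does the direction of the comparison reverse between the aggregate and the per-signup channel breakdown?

No

Affiliate: the Basic plan 24/191 = 12.6%, the annual plan 37/426 = 8.7% → the Basic plan
Organic: the Basic plan 62/161 = 38.5%, the annual plan 57/114 = 50.0% → the annual plan
Paid: the Basic plan 6/8 = 75.0%, the annual plan 3/5 = 60.0% → the Basic plan
Overall: the Basic plan 92/360 = 25.6%, the annual plan 97/545 = 17.8% → the Basic plan
Neither sweeps: the Basic plan wins 2 of 3 groups, the annual plan wins 1. The Basic plan wins overall but not every group — no Simpson reversal.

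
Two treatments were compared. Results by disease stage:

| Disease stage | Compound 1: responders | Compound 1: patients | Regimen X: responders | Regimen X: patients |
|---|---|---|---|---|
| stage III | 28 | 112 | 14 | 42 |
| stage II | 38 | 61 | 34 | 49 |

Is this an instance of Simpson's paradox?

No

Stage III: Compound 1 28/112 = 25.0%, Regimen X 14/42 = 33.3% → Regimen X
Stage II: Compound 1 38/61 = 62.3%, Regimen X 34/49 = 69.4% → Regimen X
Overall: Compound 1 66/173 = 38.2%, Regimen X 48/91 = 52.7% → Regimen X
Regimen X wins overall and in every disease group — no reversal.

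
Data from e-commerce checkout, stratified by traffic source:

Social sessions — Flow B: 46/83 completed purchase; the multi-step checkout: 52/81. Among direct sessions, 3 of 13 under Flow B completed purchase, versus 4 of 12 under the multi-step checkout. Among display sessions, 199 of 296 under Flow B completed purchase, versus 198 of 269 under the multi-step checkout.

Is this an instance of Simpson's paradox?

Social: Flow B 46/83 = 55.4%, the multi-step checkout 52/81 = 64.2% → the multi-step checkout
Direct: Flow B 3/13 = 23.1%, the multi-step checkout 4/12 = 33.3% → the multi-step checkout
Display: Flow B 199/296 = 67.2%, the multi-step checkout 198/269 = 73.6% → the multi-step checkout
Overall: Flow B 248/392 = 63.3%, the multi-step checkout 254/362 = 70.2% → the multi-step checkout
The multi-step checkout wins overall and in every traffic group — no reversal.

No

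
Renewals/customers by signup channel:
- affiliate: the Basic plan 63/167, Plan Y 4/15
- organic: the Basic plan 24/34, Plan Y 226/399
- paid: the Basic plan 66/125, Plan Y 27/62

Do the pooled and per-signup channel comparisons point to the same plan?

Affiliate: the Basic plan 63/167 = 37.7%, Plan Y 4/15 = 26.7% → the Basic plan
Organic: the Basic plan 24/34 = 70.6%, Plan Y 226/399 = 56.6% → the Basic plan
Paid: the Basic plan 66/125 = 52.8%, Plan Y 27/62 = 43.5% → the Basic plan
Overall: the Basic plan 153/326 = 46.9%, Plan Y 257/476 = 54.0% → Plan Y
The Basic plan wins each signup group but Plan Y wins overall — the comparison reverses. The Basic plan's customers skew toward affiliate, which has a lower base rate.

No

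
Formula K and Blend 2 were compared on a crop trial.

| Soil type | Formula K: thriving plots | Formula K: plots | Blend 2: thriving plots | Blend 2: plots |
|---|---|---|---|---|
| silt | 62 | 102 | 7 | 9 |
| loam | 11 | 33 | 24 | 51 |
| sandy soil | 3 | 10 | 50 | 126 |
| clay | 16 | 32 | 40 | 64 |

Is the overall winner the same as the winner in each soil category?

No

Silt: Formula K 62/102 = 60.8%, Blend 2 7/9 = 77.8% → Blend 2
Loam: Formula K 11/33 = 33.3%, Blend 2 24/51 = 47.1% → Blend 2
Sandy soil: Formula K 3/10 = 30.0%, Blend 2 50/126 = 39.7% → Blend 2
Clay: Formula K 16/32 = 50.0%, Blend 2 40/64 = 62.5% → Blend 2
Overall: Formula K 92/177 = 52.0%, Blend 2 121/250 = 48.4% → Formula K
Blend 2 wins each soil group but Formula K wins overall — the comparison reverses. Blend 2's plots skew toward sandy soil, which has a lower base rate.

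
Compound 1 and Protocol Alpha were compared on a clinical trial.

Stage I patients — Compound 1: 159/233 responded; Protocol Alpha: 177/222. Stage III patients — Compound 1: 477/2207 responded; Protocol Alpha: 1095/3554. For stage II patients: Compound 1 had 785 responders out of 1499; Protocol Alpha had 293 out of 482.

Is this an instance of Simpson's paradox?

No

Stage I: Compound 1 159/233 = 68.2%, Protocol Alpha 177/222 = 79.7% → Protocol Alpha
Stage III: Compound 1 477/2207 = 21.6%, Protocol Alpha 1095/3554 = 30.8% → Protocol Alpha
Stage II: Compound 1 785/1499 = 52.4%, Protocol Alpha 293/482 = 60.8% → Protocol Alpha
Overall: Compound 1 1421/3939 = 36.1%, Protocol Alpha 1565/4258 = 36.8% → Protocol Alpha
Protocol Alpha wins overall and in every disease group — no reversal.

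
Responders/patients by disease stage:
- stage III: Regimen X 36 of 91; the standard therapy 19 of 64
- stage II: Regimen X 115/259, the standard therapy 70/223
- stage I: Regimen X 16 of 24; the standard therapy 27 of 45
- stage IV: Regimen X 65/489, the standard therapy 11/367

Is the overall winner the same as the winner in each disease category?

Yes

Stage III: Regimen X 36/91 = 39.6%, the standard therapy 19/64 = 29.7% → Regimen X
Stage II: Regimen X 115/259 = 44.4%, the standard therapy 70/223 = 31.4% → Regimen X
Stage I: Regimen X 16/24 = 66.7%, the standard therapy 27/45 = 60.0% → Regimen X
Stage IV: Regimen X 65/489 = 13.3%, the standard therapy 11/367 = 3.0% → Regimen X
Overall: Regimen X 232/863 = 26.9%, the standard therapy 127/699 = 18.2% → Regimen X
Regimen X wins overall and in every disease group — no reversal.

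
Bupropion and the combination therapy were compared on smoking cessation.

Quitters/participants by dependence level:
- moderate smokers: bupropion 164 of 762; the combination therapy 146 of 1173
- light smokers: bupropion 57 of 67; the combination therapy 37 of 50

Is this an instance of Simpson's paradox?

No

Moderate smokers: bupropion 164/762 = 21.5%, the combination therapy 146/1173 = 12.4% → bupropion
Light smokers: bupropion 57/67 = 85.1%, the combination therapy 37/50 = 74.0% → bupropion
Overall: bupropion 221/829 = 26.7%, the combination therapy 183/1223 = 15.0% → bupropion
Bupropion wins overall and in every dependence group — no reversal.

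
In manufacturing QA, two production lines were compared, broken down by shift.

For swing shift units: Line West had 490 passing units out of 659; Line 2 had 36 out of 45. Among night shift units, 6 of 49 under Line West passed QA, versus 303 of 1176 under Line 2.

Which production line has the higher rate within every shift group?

Line 2

Swing shift: Line West 490/659 = 74.4%, Line 2 36/45 = 80.0% → Line 2
Night shift: Line West 6/49 = 12.2%, Line 2 303/1176 = 25.8% → Line 2
Line 2 has the higher rate in both groups.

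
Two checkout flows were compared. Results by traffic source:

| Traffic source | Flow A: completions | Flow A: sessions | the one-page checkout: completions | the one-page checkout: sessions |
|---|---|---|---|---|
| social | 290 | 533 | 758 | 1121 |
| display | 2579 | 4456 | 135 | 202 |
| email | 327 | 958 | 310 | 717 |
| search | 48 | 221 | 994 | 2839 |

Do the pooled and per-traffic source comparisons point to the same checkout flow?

Social: Flow A 290/533 = 54.4%, the one-page checkout 758/1121 = 67.6% → the one-page checkout
Display: Flow A 2579/4456 = 57.9%, the one-page checkout 135/202 = 66.8% → the one-page checkout
Email: Flow A 327/958 = 34.1%, the one-page checkout 310/717 = 43.2% → the one-page checkout
Search: Flow A 48/221 = 21.7%, the one-page checkout 994/2839 = 35.0% → the one-page checkout
Overall: Flow A 3244/6168 = 52.6%, the one-page checkout 2197/4879 = 45.0% → Flow A
The one-page checkout wins each traffic group but Flow A wins overall — the comparison reverses. The one-page checkout's sessions skew toward search, which has a lower base rate.

No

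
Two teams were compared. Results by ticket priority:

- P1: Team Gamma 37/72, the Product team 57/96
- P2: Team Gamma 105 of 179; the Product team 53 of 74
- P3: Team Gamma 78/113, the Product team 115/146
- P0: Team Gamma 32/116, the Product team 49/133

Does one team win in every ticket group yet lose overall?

P1: Team Gamma 37/72 = 51.4%, the Product team 57/96 = 59.4% → the Product team
P2: Team Gamma 105/179 = 58.7%, the Product team 53/74 = 71.6% → the Product team
P3: Team Gamma 78/113 = 69.0%, the Product team 115/146 = 78.8% → the Product team
P0: Team Gamma 32/116 = 27.6%, the Product team 49/133 = 36.8% → the Product team
Overall: Team Gamma 252/480 = 52.5%, the Product team 274/449 = 61.0% → the Product team
The Product team wins overall and in every ticket group — no reversal.

No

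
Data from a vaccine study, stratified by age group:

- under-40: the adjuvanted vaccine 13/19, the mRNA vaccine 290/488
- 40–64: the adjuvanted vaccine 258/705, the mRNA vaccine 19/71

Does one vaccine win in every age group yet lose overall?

Yes

Under-40: the adjuvanted vaccine 13/19 = 68.4%, the mRNA vaccine 290/488 = 59.4% → the adjuvanted vaccine
40–64: the adjuvanted vaccine 258/705 = 36.6%, the mRNA vaccine 19/71 = 26.8% → the adjuvanted vaccine
Overall: the adjuvanted vaccine 271/724 = 37.4%, the mRNA vaccine 309/559 = 55.3% → the mRNA vaccine
The adjuvanted vaccine wins each age group but the mRNA vaccine wins overall — the comparison reverses. The adjuvanted vaccine's recipients skew toward 40–64, which has a lower base rate.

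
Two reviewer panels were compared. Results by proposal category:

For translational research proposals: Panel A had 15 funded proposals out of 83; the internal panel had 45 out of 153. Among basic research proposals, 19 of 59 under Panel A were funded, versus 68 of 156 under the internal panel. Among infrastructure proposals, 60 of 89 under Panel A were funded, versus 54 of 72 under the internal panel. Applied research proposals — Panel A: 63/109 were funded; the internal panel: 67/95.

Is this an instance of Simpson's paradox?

Translational research: Panel A 15/83 = 18.1%, the internal panel 45/153 = 29.4% → the internal panel
Basic research: Panel A 19/59 = 32.2%, the internal panel 68/156 = 43.6% → the internal panel
Infrastructure: Panel A 60/89 = 67.4%, the internal panel 54/72 = 75.0% → the internal panel
Applied research: Panel A 63/109 = 57.8%, the internal panel 67/95 = 70.5% → the internal panel
Overall: Panel A 157/340 = 46.2%, the internal panel 234/476 = 49.2% → the internal panel
The internal panel wins overall and in every proposal group — no reversal.

No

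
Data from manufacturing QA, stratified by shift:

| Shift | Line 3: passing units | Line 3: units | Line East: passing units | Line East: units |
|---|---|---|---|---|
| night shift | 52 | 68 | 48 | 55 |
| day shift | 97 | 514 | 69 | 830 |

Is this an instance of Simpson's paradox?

Night shift: Line 3 52/68 = 76.5%, Line East 48/55 = 87.3% → Line East
Day shift: Line 3 97/514 = 18.9%, Line East 69/830 = 8.3% → Line 3
Overall: Line 3 149/582 = 25.6%, Line East 117/885 = 13.2% → Line 3
Neither sweeps: Line 3 wins 1 of 2 groups, Line East wins 1. Line 3 wins overall but not every group — no Simpson reversal.

No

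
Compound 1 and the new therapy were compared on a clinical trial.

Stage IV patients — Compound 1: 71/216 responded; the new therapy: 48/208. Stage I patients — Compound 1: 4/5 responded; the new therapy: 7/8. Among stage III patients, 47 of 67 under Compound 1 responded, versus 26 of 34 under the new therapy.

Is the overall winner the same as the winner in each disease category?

Stage IV: Compound 1 71/216 = 32.9%, the new therapy 48/208 = 23.1% → Compound 1
Stage I: Compound 1 4/5 = 80.0%, the new therapy 7/8 = 87.5% → the new therapy
Stage III: Compound 1 47/67 = 70.1%, the new therapy 26/34 = 76.5% → the new therapy
Overall: Compound 1 122/288 = 42.4%, the new therapy 81/250 = 32.4% → Compound 1
Neither sweeps: Compound 1 wins 1 of 3 groups, the new therapy wins 2. Compound 1 wins overall but not every group — no Simpson reversal.

No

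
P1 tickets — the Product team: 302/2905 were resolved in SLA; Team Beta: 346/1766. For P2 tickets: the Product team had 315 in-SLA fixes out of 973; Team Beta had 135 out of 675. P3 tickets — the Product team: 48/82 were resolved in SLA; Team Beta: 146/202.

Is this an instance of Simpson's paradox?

P1: the Product team 302/2905 = 10.4%, Team Beta 346/1766 = 19.6% → Team Beta
P2: the Product team 315/973 = 32.4%, Team Beta 135/675 = 20.0% → the Product team
P3: the Product team 48/82 = 58.5%, Team Beta 146/202 = 72.3% → Team Beta
Overall: the Product team 665/3960 = 16.8%, Team Beta 627/2643 = 23.7% → Team Beta
Neither sweeps: the Product team wins 1 of 3 groups, Team Beta wins 2. Team Beta wins overall but not every group — no Simpson reversal.

No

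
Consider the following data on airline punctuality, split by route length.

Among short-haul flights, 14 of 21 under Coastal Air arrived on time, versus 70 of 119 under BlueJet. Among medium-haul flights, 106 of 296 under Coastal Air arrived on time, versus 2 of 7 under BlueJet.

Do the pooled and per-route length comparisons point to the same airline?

Short-haul: Coastal Air 14/21 = 66.7%, BlueJet 70/119 = 58.8% → Coastal Air
Medium-haul: Coastal Air 106/296 = 35.8%, BlueJet 2/7 = 28.6% → Coastal Air
Overall: Coastal Air 120/317 = 37.9%, BlueJet 72/126 = 57.1% → BlueJet
Coastal Air wins each route group but BlueJet wins overall — the comparison reverses. Coastal Air's flights skew toward medium-haul, which has a lower base rate.

No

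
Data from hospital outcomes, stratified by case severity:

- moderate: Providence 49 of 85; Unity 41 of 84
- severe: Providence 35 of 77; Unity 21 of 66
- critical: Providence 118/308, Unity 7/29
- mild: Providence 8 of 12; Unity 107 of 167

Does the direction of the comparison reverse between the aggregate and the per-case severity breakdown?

Moderate: Providence 49/85 = 57.6%, Unity 41/84 = 48.8% → Providence
Severe: Providence 35/77 = 45.5%, Unity 21/66 = 31.8% → Providence
Critical: Providence 118/308 = 38.3%, Unity 7/29 = 24.1% → Providence
Mild: Providence 8/12 = 66.7%, Unity 107/167 = 64.1% → Providence
Overall: Providence 210/482 = 43.6%, Unity 176/346 = 50.9% → Unity
Providence wins each case group but Unity wins overall — the comparison reverses. Providence's patients skew toward critical, which has a lower base rate.

Yes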